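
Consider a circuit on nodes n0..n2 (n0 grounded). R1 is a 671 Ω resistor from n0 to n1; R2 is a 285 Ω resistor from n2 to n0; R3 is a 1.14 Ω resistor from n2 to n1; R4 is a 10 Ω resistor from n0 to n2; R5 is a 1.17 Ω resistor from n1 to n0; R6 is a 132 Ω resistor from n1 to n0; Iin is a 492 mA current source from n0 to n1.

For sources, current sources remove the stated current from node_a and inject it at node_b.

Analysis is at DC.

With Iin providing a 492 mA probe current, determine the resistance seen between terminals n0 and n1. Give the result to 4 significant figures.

R_eq = 1.046 Ω

Apply KCL at each of the 2 non-ground nodes and solve the resulting linear system.
Node n1: branches {R1, R3, R5, R6, Iin} → V_1 = 0.5145
Node n2: branches {R2, R3, R4} → V_2 = 0.4602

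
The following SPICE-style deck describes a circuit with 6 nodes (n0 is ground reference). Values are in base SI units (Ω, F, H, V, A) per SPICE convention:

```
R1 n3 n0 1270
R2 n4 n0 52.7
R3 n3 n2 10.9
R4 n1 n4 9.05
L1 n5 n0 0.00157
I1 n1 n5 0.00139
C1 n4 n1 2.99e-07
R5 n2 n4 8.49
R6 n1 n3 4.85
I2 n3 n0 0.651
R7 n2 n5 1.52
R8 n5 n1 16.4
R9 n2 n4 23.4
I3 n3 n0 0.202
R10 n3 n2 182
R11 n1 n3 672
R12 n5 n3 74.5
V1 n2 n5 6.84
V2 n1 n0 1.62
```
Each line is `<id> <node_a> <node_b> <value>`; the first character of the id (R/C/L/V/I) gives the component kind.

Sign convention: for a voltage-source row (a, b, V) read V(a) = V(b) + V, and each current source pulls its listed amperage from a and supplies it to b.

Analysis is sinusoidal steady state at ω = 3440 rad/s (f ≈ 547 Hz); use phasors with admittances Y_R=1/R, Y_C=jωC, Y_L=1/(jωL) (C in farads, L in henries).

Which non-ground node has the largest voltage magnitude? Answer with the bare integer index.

2

Element admittances at ω=3440 rad/s:
  Y(R1) = 0.0007874+0.000j S between n3,n0
  Y(R2) = 0.01898+0.000j S between n4,n0
  Y(R3) = 0.09174+0.000j S between n3,n2
  Y(R4) = 0.1105+0.000j S between n1,n4
  Y(L1) = 0.000-0.1852j S between n5,n0
  I1: injects 0.00139 A into n5 (from n1)
  Y(C1) = 0.000+0.001029j S between n4,n1
  Y(R5) = 0.1178+0.000j S between n2,n4
  Y(R6) = 0.2062+0.000j S between n1,n3
  I2: injects 0.651 A into n0 (from n3)
  Y(R7) = 0.6579+0.000j S between n2,n5
  Y(R8) = 0.06098+0.000j S between n5,n1
  Y(R9) = 0.04274+0.000j S between n2,n4
  I3: injects 0.202 A into n0 (from n3)
  Y(R10) = 0.005495+0.000j S between n3,n2
  Y(R11) = 0.001488+0.000j S between n1,n3
  Y(R12) = 0.01342+0.000j S between n5,n3
  V1: constraint V(n2)−V(n5) = 6.84
  V2: constraint V(n1)−V(n0) = 1.62
Assemble and solve the 7×7 MNA system:
  V(n1)=1.620+0.000j  V(n2)=4.410-2.200j  V(n3)=-0.3772-0.7627j  V(n4)=3.054-1.223j  V(n5)=-2.430-2.200j
  i(V1)=-5.183+0.2965j  i(V2)=-0.5034-0.4261j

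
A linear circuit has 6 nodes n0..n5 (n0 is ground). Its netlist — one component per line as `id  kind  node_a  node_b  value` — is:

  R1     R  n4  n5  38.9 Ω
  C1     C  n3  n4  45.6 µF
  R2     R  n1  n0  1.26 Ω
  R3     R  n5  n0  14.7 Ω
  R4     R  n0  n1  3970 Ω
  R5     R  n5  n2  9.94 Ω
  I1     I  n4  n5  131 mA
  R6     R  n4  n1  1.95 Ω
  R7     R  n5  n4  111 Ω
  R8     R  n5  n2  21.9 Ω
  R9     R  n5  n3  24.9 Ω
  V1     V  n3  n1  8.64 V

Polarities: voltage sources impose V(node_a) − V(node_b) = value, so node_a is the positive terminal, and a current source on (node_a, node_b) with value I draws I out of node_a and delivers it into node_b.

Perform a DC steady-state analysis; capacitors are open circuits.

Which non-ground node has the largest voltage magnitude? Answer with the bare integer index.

3

Element admittances at DC:
  Y(R1) = 0.02571 S between n4,n5
  Y(C1) = 0.000 S between n3,n4
  Y(R2) = 0.7937 S between n1,n0
  Y(R3) = 0.06803 S between n5,n0
  Y(R4) = 0.0002519 S between n0,n1
  Y(R5) = 0.1006 S between n5,n2
  I1: injects 0.131 A into n5 (from n4)
  Y(R6) = 0.5128 S between n4,n1
  Y(R7) = 0.009009 S between n5,n4
  Y(R8) = 0.04566 S between n5,n2
  Y(R9) = 0.04016 S between n5,n3
  V1: constraint V(n3)−V(n1) = 8.64
Assemble and solve the 6×6 MNA system:
  V(n1)=-0.2739  V(n2)=3.197  V(n3)=8.366  V(n4)=-0.2931  V(n5)=3.197
  i(V1)=-0.2076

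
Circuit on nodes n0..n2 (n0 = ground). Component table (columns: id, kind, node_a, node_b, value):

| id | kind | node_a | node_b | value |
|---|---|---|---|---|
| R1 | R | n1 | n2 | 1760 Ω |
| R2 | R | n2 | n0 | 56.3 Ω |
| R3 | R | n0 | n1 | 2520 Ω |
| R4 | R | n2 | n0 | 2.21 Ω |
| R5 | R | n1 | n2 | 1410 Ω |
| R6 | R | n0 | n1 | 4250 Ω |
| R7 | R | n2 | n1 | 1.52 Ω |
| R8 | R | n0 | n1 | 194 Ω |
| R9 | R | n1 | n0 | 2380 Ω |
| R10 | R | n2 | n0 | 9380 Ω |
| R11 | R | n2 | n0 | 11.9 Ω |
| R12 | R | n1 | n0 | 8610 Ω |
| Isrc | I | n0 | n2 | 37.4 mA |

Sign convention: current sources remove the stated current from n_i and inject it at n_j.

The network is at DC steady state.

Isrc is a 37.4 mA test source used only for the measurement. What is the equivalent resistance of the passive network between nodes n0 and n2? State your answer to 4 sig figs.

R_eq = 1.784 Ω

Apply KCL at each of the 2 non-ground nodes and solve the resulting linear system.
Node n1: branches {R1, R3, R5, R6, R7, R8, R9, R12} → V_1 = 0.06607
Node n2: branches {R1, R2, R4, R5, R7, R10, R11, Isrc} → V_2 = 0.06671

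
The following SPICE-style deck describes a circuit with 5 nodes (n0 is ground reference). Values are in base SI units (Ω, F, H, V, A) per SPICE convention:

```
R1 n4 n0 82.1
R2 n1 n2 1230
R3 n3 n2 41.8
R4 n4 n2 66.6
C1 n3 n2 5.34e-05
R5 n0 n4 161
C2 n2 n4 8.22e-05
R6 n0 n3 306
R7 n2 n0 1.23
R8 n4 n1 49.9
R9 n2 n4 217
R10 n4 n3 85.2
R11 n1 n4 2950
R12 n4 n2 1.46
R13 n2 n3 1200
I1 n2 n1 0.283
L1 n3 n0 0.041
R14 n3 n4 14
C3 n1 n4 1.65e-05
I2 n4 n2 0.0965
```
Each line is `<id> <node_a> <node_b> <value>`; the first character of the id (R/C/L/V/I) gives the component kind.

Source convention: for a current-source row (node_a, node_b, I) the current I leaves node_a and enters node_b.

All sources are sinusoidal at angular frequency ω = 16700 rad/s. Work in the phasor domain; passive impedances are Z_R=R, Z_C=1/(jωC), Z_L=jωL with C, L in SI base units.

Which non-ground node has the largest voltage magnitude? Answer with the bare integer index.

1

Element admittances at ω=16700 rad/s:
  Y(R1) = 0.01218+0.000j S between n4,n0
  Y(R2) = 0.0008130+0.000j S between n1,n2
  Y(R3) = 0.02392+0.000j S between n3,n2
  Y(R4) = 0.01502+0.000j S between n4,n2
  Y(C1) = 0.000+0.8918j S between n3,n2
  Y(R5) = 0.006211+0.000j S between n0,n4
  Y(C2) = 0.000+1.373j S between n2,n4
  Y(R6) = 0.003268+0.000j S between n0,n3
  Y(R7) = 0.8130+0.000j S between n2,n0
  Y(R8) = 0.02004+0.000j S between n4,n1
  Y(R9) = 0.004608+0.000j S between n2,n4
  Y(R10) = 0.01174+0.000j S between n4,n3
  Y(R11) = 0.0003390+0.000j S between n1,n4
  Y(R12) = 0.6849+0.000j S between n4,n2
  Y(R13) = 0.0008333+0.000j S between n2,n3
  I1: injects 0.283 A into n1 (from n2)
  Y(L1) = 0.000-0.001460j S between n3,n0
  Y(R14) = 0.07143+0.000j S between n3,n4
  Y(C3) = 0.000+0.2756j S between n1,n4
  I2: injects 0.0965 A into n2 (from n4)
Assemble and solve the 4×4 MNA system:
  V(n1)=0.1368-1.119j  V(n2)=-0.001264+0.002223j  V(n3)=-0.009836-0.004383j  V(n4)=0.05798-0.09826j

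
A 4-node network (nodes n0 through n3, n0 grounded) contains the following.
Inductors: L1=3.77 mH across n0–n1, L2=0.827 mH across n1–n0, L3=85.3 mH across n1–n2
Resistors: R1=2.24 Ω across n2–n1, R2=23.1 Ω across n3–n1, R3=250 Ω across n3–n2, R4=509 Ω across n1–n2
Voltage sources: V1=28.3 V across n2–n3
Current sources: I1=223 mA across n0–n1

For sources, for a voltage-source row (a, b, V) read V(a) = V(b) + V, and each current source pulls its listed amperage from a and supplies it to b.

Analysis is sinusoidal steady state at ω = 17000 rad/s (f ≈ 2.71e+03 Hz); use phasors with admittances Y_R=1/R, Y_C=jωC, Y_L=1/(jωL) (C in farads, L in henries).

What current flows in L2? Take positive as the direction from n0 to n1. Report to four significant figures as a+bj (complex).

-0.1829+0.000j A

MNA unknowns: 3 node voltages V₁..V_3 plus 1 source current (V1)
L1: Y=0.000-0.01560j on G[0,1]
R1: Y=0.4464+0.000j on G[2,1]
R2: Y=0.04329+0.000j on G[3,1]
L2: Y=0.000-0.07113j on G[1,0]
R3: Y=0.004000+0.000j on G[3,2]
L3: Y=0.000-0.0006896j on G[1,2]
R4: Y=0.001965+0.000j on G[1,2]
V1: row V2−V3=28.3, i_V1 at 2,3
I1: z[0]−=0.223, z[1]+=0.223
solve → V1=0.000+2.571j, V2=2.492+2.575j, V3=-25.81+2.575j
aux → i_V1=-1.230+0.0001513j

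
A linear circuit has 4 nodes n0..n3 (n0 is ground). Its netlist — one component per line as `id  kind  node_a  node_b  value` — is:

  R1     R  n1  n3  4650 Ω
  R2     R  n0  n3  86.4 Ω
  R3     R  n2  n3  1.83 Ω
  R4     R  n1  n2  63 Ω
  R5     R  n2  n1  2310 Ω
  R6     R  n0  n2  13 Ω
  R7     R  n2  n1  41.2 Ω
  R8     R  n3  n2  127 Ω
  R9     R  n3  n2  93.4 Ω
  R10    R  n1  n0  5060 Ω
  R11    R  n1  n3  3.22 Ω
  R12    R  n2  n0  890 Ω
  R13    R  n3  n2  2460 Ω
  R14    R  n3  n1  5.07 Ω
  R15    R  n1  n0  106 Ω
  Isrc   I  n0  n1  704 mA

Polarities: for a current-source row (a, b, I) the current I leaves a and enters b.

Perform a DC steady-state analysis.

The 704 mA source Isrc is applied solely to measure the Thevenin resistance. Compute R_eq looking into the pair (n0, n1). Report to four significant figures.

Apply KCL at each of the 3 non-ground nodes and solve the resulting linear system.
Node n1: branches {R1, R4, R5, R7, R10, R11, R14, R15, Isrc} → V_1 = 8.694
Node n2: branches {R3, R4, R5, R6, R7, R8, R9, R12, R13} → V_2 = 6.817
Node n3: branches {R1, R2, R3, R8, R9, R11, R13, R14} → V_3 = 7.623

R_eq = 12.35 Ω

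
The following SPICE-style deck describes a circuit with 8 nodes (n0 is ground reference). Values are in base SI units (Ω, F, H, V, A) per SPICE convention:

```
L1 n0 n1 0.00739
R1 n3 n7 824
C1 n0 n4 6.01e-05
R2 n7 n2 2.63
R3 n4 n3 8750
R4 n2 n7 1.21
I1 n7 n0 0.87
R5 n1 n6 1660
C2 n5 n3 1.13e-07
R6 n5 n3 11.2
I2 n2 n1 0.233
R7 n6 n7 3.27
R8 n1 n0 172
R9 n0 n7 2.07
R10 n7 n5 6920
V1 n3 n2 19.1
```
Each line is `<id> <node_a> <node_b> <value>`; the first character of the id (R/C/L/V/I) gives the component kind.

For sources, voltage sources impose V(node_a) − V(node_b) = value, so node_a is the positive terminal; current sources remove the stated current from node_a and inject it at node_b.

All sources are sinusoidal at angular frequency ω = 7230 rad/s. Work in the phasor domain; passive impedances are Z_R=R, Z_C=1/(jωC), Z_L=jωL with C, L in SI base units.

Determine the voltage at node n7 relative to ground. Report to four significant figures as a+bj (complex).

-2.280+0.01376j V

Apply KCL at each of the 7 non-ground nodes and solve the resulting linear system.
Node n1: branches {L1, R5, I2, R8} → V_1 = 3.796+11.07j
Node n2: branches {R2, R4, I2, V1} → V_2 = -2.495+0.01376j
Node n3: branches {R1, R3, C2, R6, V1} → V_3 = 16.60+0.01376j
Node n4: branches {C1, R3} → V_4 = 4.768e-06-0.004367j
Node n5: branches {C2, R6, R10} → V_5 = 16.57+0.01404j
Node n6: branches {R5, R7} → V_6 = -2.268+0.03551j
Node n7: branches {R1, R2, R4, I1, R7, R9, R10} → V_7 = -2.280+0.01376j
Source currents: i(V1)=-0.02754-2.110e-06j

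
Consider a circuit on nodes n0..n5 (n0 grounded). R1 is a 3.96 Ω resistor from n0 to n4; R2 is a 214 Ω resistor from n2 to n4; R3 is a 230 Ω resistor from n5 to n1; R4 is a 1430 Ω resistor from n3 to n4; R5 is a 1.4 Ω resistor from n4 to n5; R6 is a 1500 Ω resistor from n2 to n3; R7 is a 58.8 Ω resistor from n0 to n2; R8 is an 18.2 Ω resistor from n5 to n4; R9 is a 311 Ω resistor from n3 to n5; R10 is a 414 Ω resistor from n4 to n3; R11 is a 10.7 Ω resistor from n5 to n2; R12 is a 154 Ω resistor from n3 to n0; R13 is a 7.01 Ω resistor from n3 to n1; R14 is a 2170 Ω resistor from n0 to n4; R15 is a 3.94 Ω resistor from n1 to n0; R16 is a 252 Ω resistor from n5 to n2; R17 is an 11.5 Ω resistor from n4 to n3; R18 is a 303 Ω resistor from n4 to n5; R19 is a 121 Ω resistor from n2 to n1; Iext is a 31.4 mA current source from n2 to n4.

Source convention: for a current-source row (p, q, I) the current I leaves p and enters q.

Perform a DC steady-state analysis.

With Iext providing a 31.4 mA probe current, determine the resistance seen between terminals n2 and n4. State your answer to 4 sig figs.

R_eq = 8.687 Ω

MNA unknowns: 5 node voltages V₁..V_5
R1: Y=0.2525 on G[0,4]
R2: Y=0.004673 on G[2,4]
R3: Y=0.004348 on G[5,1]
R4: Y=0.0006993 on G[3,4]
R5: Y=0.7143 on G[4,5]
R6: Y=0.0006667 on G[2,3]
R7: Y=0.01701 on G[0,2]
R8: Y=0.05495 on G[5,4]
R9: Y=0.003215 on G[3,5]
R10: Y=0.002415 on G[4,3]
R11: Y=0.09346 on G[5,2]
R12: Y=0.006494 on G[3,0]
R13: Y=0.1427 on G[3,1]
R14: Y=0.0004608 on G[0,4]
R15: Y=0.2538 on G[1,0]
R16: Y=0.003968 on G[5,2]
R17: Y=0.08696 on G[4,3]
R18: Y=0.003300 on G[4,5]
R19: Y=0.008264 on G[2,1]
Iext: z[2]−=0.0314, z[4]+=0.0314
solve → V1=-0.003584, V2=-0.2523, V3=0.004645, V4=0.02044, V5=-0.01002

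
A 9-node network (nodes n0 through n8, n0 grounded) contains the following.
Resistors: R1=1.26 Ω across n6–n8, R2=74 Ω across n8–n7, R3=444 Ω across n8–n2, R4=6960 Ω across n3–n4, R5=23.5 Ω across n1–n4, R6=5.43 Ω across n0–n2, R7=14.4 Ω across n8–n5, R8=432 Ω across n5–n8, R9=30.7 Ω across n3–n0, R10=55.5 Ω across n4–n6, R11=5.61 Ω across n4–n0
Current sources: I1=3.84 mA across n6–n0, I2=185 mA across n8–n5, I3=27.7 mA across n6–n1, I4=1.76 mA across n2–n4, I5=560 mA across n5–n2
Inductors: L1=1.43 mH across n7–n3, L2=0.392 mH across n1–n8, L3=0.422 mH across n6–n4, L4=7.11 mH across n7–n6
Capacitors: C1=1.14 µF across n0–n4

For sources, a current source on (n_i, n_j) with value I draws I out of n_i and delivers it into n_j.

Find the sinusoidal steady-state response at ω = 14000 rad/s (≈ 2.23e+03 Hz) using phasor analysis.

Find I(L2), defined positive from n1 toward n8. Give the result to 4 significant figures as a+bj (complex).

Element admittances at ω=14000 rad/s:
  Y(R1) = 0.7937+0.000j S between n6,n8
  I1: injects 0.00384 A into n0 (from n6)
  Y(R2) = 0.01351+0.000j S between n8,n7
  Y(L1) = 0.000-0.04995j S between n7,n3
  Y(L2) = 0.000-0.1822j S between n1,n8
  Y(R3) = 0.002252+0.000j S between n8,n2
  Y(R4) = 0.0001437+0.000j S between n3,n4
  Y(R5) = 0.04255+0.000j S between n1,n4
  I2: injects 0.185 A into n5 (from n8)
  Y(L3) = 0.000-0.1693j S between n6,n4
  Y(R6) = 0.1842+0.000j S between n0,n2
  I3: injects 0.0277 A into n1 (from n6)
  Y(R7) = 0.06944+0.000j S between n8,n5
  Y(C1) = 0.000+0.01596j S between n0,n4
  Y(L4) = 0.000-0.01005j S between n7,n6
  Y(R8) = 0.002315+0.000j S between n5,n8
  Y(R9) = 0.03257+0.000j S between n3,n0
  I4: injects 0.00176 A into n4 (from n2)
  Y(R10) = 0.01802+0.000j S between n4,n6
  Y(R11) = 0.1783+0.000j S between n4,n0
  I5: injects 0.56 A into n2 (from n5)
Assemble and solve the 8×8 MNA system:
  V(n1)=-4.439-1.543j  V(n2)=2.946-0.02518j  V(n3)=-1.460+0.09819j  V(n4)=-2.776+0.2566j  V(n5)=-9.244-2.084j  V(n6)=-3.499-2.207j  V(n7)=-1.523-0.8498j  V(n8)=-4.018-2.084j

0.09847+0.07659j A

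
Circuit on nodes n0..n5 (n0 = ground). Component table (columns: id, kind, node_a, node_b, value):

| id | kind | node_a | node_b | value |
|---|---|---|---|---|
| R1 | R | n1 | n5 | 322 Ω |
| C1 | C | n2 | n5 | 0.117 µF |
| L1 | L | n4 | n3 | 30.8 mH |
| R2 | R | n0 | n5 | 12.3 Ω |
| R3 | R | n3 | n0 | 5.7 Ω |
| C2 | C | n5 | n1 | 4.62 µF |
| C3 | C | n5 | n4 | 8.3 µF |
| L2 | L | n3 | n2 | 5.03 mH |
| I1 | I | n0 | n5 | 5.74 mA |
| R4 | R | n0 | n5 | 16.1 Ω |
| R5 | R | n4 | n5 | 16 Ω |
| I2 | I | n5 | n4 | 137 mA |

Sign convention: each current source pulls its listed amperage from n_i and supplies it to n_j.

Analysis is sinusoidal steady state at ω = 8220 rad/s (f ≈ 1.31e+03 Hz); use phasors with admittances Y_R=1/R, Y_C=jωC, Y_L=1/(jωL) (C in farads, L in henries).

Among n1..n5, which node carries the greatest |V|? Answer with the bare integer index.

4

Apply KCL at each of the 5 non-ground nodes and solve the resulting linear system.
Node n1: branches {R1, C2} → V_1 = 0.06890+0.03127j
Node n2: branches {C1, L2} → V_2 = -0.02744-0.02792j
Node n3: branches {L1, R3, L2} → V_3 = -0.02361-0.02557j
Node n4: branches {L1, C3, R5, I2} → V_4 = 1.135-1.060j
Node n5: branches {R1, C1, R2, C2, C3, I1, R4, R5, I2} → V_5 = 0.06890+0.03127j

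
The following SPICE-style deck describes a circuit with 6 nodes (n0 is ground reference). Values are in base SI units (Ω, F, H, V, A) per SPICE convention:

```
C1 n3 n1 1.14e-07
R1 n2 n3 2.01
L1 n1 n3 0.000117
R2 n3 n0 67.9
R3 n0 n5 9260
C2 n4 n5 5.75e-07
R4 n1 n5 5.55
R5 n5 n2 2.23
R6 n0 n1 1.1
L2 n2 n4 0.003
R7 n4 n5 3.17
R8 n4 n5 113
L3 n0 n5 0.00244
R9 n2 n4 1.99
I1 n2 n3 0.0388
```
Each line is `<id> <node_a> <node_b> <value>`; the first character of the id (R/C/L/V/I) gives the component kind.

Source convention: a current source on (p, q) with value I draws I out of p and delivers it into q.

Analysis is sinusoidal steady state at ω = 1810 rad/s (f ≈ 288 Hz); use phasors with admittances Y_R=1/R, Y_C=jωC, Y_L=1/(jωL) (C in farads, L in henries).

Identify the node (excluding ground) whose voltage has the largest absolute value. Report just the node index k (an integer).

2

MNA unknowns: 5 node voltages V₁..V_5
C1: Y=0.000+0.0002063j on G[3,1]
R1: Y=0.4975+0.000j on G[2,3]
L1: Y=0.000-4.722j on G[1,3]
R2: Y=0.01473+0.000j on G[3,0]
R3: Y=0.0001080+0.000j on G[0,5]
C2: Y=0.000+0.001041j on G[4,5]
R4: Y=0.1802+0.000j on G[1,5]
R5: Y=0.4484+0.000j on G[5,2]
R6: Y=0.9091+0.000j on G[0,1]
L2: Y=0.000-0.1842j on G[2,4]
R7: Y=0.3155+0.000j on G[4,5]
R8: Y=0.008850+0.000j on G[4,5]
L3: Y=0.000-0.2264j on G[0,5]
R9: Y=0.5025+0.000j on G[2,4]
I1: z[2]−=0.0388, z[3]+=0.0388
solve → V1=0.005170-0.007709j, V2=-0.04901-0.01470j, V3=0.006141-0.005322j, V4=-0.04185-0.01562j, V5=-0.03131-0.02114j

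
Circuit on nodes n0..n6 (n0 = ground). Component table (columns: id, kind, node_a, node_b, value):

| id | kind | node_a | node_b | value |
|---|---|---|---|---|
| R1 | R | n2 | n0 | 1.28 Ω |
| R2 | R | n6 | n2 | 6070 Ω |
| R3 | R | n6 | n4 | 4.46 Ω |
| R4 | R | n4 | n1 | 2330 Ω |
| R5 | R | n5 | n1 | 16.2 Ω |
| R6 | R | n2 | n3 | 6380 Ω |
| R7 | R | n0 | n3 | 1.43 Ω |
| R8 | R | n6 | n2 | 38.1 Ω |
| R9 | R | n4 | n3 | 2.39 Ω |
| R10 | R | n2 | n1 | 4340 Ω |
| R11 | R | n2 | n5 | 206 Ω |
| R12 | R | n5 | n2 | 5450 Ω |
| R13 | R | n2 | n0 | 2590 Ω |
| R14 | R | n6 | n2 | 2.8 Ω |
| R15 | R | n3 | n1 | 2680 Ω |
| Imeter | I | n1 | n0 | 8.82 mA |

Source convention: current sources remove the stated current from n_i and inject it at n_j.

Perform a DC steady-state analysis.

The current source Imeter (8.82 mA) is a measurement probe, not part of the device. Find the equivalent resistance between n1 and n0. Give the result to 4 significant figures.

Apply KCL at each of the 6 non-ground nodes and solve the resulting linear system.
Node n1: branches {R4, R5, R10, R15, Imeter} → V_1 = -1.558
Node n2: branches {R1, R2, R6, R8, R10, R11, R12, R13, R14} → V_2 = -0.009024
Node n3: branches {R6, R7, R9, R15} → V_3 = -0.002526
Node n4: branches {R3, R4, R9} → V_4 = -0.005359
Node n5: branches {R5, R11, R12} → V_5 = -1.441
Node n6: branches {R2, R3, R8, R14} → V_6 = -0.007672

R_eq = 176.7 Ω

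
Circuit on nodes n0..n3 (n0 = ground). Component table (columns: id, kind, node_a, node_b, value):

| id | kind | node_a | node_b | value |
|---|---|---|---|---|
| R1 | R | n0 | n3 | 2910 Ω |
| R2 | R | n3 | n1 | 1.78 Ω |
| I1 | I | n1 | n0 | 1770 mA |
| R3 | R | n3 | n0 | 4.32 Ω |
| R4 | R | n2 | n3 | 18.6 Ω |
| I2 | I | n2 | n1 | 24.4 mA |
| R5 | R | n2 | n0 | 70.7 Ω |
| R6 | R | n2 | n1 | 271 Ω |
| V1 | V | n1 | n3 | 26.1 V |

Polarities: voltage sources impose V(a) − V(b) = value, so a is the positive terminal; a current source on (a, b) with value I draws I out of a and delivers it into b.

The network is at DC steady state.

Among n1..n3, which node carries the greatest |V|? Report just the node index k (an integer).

Element admittances at DC:
  Y(R1) = 0.0003436 S between n0,n3
  Y(R2) = 0.5618 S between n3,n1
  I1: injects 1.77 A into n0 (from n1)
  Y(R3) = 0.2315 S between n3,n0
  Y(R4) = 0.05376 S between n2,n3
  I2: injects 0.0244 A into n1 (from n2)
  Y(R5) = 0.01414 S between n2,n0
  Y(R6) = 0.003690 S between n2,n1
  V1: constraint V(n1)−V(n3) = 26.1
Assemble and solve the 4×4 MNA system:
  V(n1)=18.76  V(n2)=-4.883  V(n3)=-7.337
  i(V1)=-16.50

1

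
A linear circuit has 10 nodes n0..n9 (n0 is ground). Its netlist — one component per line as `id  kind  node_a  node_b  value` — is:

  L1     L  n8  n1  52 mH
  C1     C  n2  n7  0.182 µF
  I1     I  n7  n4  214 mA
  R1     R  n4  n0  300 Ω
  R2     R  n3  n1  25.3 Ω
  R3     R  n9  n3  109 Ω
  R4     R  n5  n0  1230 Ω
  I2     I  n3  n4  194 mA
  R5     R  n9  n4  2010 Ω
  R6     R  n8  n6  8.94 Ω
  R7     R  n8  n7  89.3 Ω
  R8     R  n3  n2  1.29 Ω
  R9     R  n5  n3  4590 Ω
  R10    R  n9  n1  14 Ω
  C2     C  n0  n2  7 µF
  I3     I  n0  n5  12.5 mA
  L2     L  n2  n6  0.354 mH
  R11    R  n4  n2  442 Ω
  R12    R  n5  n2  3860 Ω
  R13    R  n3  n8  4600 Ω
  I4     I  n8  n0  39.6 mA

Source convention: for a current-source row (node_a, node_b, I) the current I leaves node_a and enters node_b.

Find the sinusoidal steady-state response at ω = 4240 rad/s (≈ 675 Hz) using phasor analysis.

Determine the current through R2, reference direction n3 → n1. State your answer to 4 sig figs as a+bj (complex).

-0.02230-0.007979j A

Apply KCL at each of the 9 non-ground nodes and solve the resulting linear system.
Node n1: branches {L1, R2, R10} → V_1 = -0.1746+8.884j
Node n2: branches {C1, R8, C2, L2, R11, R12} → V_2 = -0.5305+8.672j
Node n3: branches {R2, R3, I2, R8, R9, R13} → V_3 = -0.7389+8.682j
Node n4: branches {I1, R1, I2, R5, R11} → V_4 = 66.78+3.941j
Node n5: branches {R4, R9, I3, R12} → V_5 = 9.459+3.208j
Node n6: branches {R6, L2} → V_6 = -0.5375+8.297j
Node n7: branches {C1, I1, R7} → V_7 = -21.80+9.805j
Node n8: branches {L1, R6, R7, R13, I4} → V_8 = -2.771+8.339j
Node n9: branches {R3, R5, R10} → V_9 = 0.1723+8.831j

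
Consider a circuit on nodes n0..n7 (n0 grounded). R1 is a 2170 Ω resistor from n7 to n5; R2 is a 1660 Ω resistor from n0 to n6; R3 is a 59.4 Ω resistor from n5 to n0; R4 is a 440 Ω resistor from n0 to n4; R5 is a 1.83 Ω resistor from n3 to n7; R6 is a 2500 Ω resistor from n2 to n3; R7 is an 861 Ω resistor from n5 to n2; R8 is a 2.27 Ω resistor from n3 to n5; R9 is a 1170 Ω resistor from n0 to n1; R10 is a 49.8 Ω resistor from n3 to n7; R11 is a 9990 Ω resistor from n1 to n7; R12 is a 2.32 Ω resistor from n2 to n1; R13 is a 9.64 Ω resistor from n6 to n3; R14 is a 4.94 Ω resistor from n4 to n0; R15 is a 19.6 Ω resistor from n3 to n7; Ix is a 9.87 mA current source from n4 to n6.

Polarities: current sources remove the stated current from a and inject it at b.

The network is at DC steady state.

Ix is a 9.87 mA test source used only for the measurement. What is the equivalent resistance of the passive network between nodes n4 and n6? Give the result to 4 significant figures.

R_eq = 71.44 Ω

MNA unknowns: 7 node voltages V₁..V_7
R1: Y=0.0004608 on G[7,5]
R2: Y=0.0006024 on G[0,6]
R3: Y=0.01684 on G[5,0]
R4: Y=0.002273 on G[0,4]
R5: Y=0.5464 on G[3,7]
R6: Y=0.0004000 on G[2,3]
R7: Y=0.001161 on G[5,2]
R8: Y=0.4405 on G[3,5]
R9: Y=0.0008547 on G[0,1]
R10: Y=0.02008 on G[3,7]
R11: Y=0.0001001 on G[1,7]
R12: Y=0.4310 on G[2,1]
R13: Y=0.1037 on G[6,3]
R14: Y=0.2024 on G[4,0]
R15: Y=0.05102 on G[3,7]
Ix: z[4]−=0.00987, z[6]+=0.00987
solve → V1=0.3632, V2=0.3639, V3=0.5656, V4=-0.04822, V5=0.5443, V6=0.6569, V7=0.5655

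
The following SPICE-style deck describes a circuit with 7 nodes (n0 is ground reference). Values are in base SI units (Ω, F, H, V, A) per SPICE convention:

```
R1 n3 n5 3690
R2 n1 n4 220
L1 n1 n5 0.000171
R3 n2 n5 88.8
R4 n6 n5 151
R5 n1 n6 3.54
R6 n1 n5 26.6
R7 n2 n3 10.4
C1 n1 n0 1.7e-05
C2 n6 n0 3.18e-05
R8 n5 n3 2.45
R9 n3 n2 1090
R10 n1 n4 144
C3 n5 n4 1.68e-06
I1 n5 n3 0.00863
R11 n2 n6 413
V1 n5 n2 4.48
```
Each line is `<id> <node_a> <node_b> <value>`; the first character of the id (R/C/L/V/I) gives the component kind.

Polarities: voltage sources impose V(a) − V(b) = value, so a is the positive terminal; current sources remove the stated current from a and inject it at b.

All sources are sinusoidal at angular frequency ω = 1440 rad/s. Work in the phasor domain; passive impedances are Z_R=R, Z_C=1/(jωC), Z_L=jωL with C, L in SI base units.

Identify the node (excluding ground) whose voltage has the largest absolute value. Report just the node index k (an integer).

2

Apply KCL at each of the 6 non-ground nodes and solve the resulting linear system.
Node n1: branches {R2, L1, R5, R6, C1, R10} → V_1 = 0.02417-0.001375j
Node n2: branches {R3, R7, R9, R11, V1} → V_2 = -4.456+0.001215j
Node n3: branches {R1, R7, R8, R9, I1} → V_3 = -0.8190+0.001215j
Node n4: branches {R2, R10, C3} → V_4 = 0.02365-0.001260j
Node n5: branches {R1, L1, R3, R4, R6, R8, C3, I1, V1} → V_5 = 0.02420+0.001215j
Node n6: branches {R4, R5, C2, R11} → V_6 = -0.01292+0.0007350j
Source currents: i(V1)=-0.4142+1.161e-06j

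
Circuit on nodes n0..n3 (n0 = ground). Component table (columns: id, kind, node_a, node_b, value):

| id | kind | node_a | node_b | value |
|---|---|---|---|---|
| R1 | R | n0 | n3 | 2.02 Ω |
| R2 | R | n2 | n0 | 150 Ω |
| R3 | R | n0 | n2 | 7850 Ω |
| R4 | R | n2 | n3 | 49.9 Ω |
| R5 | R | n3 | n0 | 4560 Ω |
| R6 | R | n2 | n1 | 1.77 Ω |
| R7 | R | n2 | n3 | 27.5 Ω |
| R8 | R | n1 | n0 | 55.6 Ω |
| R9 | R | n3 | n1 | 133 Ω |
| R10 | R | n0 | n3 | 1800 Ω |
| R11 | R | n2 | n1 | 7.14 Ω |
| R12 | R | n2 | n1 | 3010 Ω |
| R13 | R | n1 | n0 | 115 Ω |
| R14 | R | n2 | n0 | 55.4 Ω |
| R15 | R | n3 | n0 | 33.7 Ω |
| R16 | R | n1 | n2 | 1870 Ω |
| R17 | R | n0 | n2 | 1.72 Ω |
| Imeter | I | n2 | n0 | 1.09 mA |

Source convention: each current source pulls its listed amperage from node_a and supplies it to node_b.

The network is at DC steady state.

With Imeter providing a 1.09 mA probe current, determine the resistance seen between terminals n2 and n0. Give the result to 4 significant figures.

MNA unknowns: 3 node voltages V₁..V_3
R1: Y=0.4950 on G[0,3]
R2: Y=0.006667 on G[2,0]
R3: Y=0.0001274 on G[0,2]
R4: Y=0.02004 on G[2,3]
R5: Y=0.0002193 on G[3,0]
R6: Y=0.5650 on G[2,1]
R7: Y=0.03636 on G[2,3]
R8: Y=0.01799 on G[1,0]
R9: Y=0.007519 on G[3,1]
R10: Y=0.0005556 on G[0,3]
R11: Y=0.1401 on G[2,1]
R12: Y=0.0003322 on G[2,1]
R13: Y=0.008696 on G[1,0]
R14: Y=0.01805 on G[2,0]
R15: Y=0.02967 on G[3,0]
R16: Y=0.0005348 on G[1,2]
R17: Y=0.5814 on G[0,2]
Imeter: z[2]−=0.00109, z[0]+=0.00109
solve → V1=-0.001512, V2=-0.001583, V3=-0.0001708

R_eq = 1.453 Ω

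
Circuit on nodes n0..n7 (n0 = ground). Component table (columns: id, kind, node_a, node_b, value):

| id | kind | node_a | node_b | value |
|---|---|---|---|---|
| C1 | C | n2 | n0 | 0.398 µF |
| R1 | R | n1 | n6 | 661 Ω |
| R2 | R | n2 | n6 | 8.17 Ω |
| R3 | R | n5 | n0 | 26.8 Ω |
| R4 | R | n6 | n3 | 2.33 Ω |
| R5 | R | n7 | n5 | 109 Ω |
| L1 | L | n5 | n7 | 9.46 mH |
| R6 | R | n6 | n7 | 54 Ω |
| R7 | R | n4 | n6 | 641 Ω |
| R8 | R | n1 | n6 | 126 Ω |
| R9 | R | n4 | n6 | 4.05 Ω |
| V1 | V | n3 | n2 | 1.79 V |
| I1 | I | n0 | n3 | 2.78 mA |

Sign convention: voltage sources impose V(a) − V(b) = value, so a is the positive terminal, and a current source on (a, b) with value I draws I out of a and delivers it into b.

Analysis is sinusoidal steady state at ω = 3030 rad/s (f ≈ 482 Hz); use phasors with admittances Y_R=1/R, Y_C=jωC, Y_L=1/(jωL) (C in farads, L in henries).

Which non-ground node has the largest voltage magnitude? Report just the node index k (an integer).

2

Element admittances at ω=3030 rad/s:
  Y(C1) = 0.000+0.001206j S between n2,n0
  Y(R1) = 0.001513+0.000j S between n1,n6
  Y(R2) = 0.1224+0.000j S between n2,n6
  Y(R3) = 0.03731+0.000j S between n5,n0
  Y(R4) = 0.4292+0.000j S between n6,n3
  Y(R5) = 0.009174+0.000j S between n7,n5
  Y(L1) = 0.000-0.03489j S between n5,n7
  Y(R6) = 0.01852+0.000j S between n6,n7
  Y(R7) = 0.001560+0.000j S between n4,n6
  Y(R8) = 0.007937+0.000j S between n1,n6
  Y(R9) = 0.2469+0.000j S between n4,n6
  V1: constraint V(n3)−V(n2) = 1.79
  I1: injects 0.00278 A into n3 (from n0)
Assemble and solve the 8×8 MNA system:
  V(n1)=0.2286+0.2040j  V(n2)=-1.159+0.2065j  V(n3)=0.6313+0.2065j  V(n4)=0.2286+0.2040j  V(n5)=0.08118+0.03745j  V(n6)=0.2286+0.2040j  V(n7)=0.06507+0.1285j
  i(V1)=-0.1701-0.001087j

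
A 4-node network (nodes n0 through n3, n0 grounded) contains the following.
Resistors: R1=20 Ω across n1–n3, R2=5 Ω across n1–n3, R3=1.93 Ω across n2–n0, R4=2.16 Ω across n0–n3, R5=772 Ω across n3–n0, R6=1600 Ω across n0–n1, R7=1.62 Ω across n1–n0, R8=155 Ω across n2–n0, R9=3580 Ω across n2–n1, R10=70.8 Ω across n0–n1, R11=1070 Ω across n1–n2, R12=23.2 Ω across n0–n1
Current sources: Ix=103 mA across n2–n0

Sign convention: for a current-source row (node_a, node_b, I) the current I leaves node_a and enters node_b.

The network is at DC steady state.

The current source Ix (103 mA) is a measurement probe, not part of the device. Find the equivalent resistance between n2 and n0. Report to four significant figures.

R_eq = 1.902 Ω

MNA unknowns: 3 node voltages V₁..V_3
R1: Y=0.05000 on G[1,3]
R2: Y=0.2000 on G[1,3]
R3: Y=0.5181 on G[2,0]
R4: Y=0.4630 on G[0,3]
R5: Y=0.001295 on G[3,0]
R6: Y=0.0006250 on G[0,1]
R7: Y=0.6173 on G[1,0]
R8: Y=0.006452 on G[2,0]
R9: Y=0.0002793 on G[2,1]
R10: Y=0.01412 on G[0,1]
R11: Y=0.0009346 on G[1,2]
R12: Y=0.04310 on G[0,1]
Ix: z[2]−=0.103, z[0]+=0.103
solve → V1=-0.0002835, V2=-0.1959, V3=-9.922e-05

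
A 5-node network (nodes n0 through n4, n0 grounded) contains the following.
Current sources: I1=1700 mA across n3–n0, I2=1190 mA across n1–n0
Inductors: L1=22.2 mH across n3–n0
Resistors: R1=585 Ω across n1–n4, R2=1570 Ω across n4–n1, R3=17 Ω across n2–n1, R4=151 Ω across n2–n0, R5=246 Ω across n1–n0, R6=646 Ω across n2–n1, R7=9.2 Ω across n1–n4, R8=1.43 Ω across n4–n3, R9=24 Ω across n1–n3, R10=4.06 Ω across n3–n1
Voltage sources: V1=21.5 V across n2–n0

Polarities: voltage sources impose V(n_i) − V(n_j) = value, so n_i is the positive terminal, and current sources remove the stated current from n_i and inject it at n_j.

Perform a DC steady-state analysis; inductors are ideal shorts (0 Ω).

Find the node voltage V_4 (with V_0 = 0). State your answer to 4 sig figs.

0.03301 V

Element admittances at DC:
  I1: injects 1.7 A into n0 (from n3)
  L1: short n3↔n0 (DC inductor)
  Y(R1) = 0.001709 S between n1,n4
  Y(R2) = 0.0006369 S between n4,n1
  Y(R3) = 0.05882 S between n2,n1
  Y(R4) = 0.006623 S between n2,n0
  I2: injects 1.19 A into n0 (from n1)
  Y(R5) = 0.004065 S between n1,n0
  Y(R6) = 0.001548 S between n2,n1
  Y(R7) = 0.1087 S between n1,n4
  Y(R8) = 0.6993 S between n4,n3
  Y(R9) = 0.04167 S between n1,n3
  Y(R10) = 0.2463 S between n3,n1
  V1: constraint V(n2)−V(n0) = 21.5
Assemble and solve the 6×6 MNA system:
  V(n1)=0.2409  V(n2)=21.50  V(n3)=0.000  V(n4)=0.03301
  i(L1)=-1.608  i(V1)=-1.426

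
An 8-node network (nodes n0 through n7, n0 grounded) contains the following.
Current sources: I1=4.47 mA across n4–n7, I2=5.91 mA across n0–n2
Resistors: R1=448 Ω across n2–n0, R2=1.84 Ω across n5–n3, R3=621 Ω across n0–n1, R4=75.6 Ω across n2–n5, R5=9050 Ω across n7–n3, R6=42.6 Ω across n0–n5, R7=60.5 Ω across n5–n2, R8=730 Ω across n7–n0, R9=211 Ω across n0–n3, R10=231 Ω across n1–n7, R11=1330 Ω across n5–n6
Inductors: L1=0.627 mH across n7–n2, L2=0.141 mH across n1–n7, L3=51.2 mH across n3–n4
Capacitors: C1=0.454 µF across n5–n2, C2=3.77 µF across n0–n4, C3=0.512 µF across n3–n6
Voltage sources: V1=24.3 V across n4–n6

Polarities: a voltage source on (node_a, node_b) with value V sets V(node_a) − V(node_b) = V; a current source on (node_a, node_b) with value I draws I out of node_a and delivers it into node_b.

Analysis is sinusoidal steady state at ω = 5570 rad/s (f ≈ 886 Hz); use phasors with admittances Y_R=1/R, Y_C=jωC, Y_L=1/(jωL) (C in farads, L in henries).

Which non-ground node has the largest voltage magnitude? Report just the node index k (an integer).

Apply KCL at each of the 7 non-ground nodes and solve the resulting linear system.
Node n1: branches {L2, R3, R10} → V_1 = 0.1488-1.831j
Node n2: branches {R1, L1, C1, I2, R4, R7} → V_2 = 0.1701-1.845j
Node n3: branches {R2, L3, R5, R9, C3} → V_3 = -0.1708-2.248j
Node n4: branches {I1, L3, C2, V1} → V_4 = 3.351-0.4758j
Node n5: branches {C1, R2, R4, R6, R7, R11} → V_5 = -0.1745-2.136j
Node n6: branches {C3, R11, V1} → V_6 = -20.95-0.4758j
Node n7: branches {I1, L1, L2, R5, R8, R10} → V_7 = 0.1512-1.831j
Source currents: i(V1)=-0.02067-0.05801j

6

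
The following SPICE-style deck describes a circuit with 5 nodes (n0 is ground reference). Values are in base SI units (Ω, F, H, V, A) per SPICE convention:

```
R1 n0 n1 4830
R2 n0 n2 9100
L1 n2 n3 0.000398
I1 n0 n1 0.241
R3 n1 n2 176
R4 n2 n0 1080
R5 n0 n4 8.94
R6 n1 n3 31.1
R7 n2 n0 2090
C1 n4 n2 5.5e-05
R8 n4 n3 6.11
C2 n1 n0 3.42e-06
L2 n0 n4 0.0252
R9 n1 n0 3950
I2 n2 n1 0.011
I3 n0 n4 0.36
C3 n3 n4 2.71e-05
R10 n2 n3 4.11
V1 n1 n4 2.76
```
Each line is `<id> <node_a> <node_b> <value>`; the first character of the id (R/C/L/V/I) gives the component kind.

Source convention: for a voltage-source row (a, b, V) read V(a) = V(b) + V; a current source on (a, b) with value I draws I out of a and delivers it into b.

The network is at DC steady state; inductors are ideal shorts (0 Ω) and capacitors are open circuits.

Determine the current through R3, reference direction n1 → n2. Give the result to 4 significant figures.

0.01307 A

Element admittances at DC:
  Y(R1) = 0.0002070 S between n0,n1
  Y(R2) = 0.0001099 S between n0,n2
  L1: short n2↔n3 (DC inductor)
  I1: injects 0.241 A into n1 (from n0)
  Y(R3) = 0.005682 S between n1,n2
  Y(R4) = 0.0009259 S between n2,n0
  Y(R5) = 0.1119 S between n0,n4
  Y(R6) = 0.03215 S between n1,n3
  Y(R7) = 0.0004785 S between n2,n0
  Y(C1) = 0.000 S between n4,n2
  Y(R8) = 0.1637 S between n4,n3
  Y(C2) = 0.000 S between n1,n0
  L2: short n0↔n4 (DC inductor)
  Y(R9) = 0.0002532 S between n1,n0
  I2: injects 0.011 A into n1 (from n2)
  I3: injects 0.36 A into n4 (from n0)
  Y(C3) = 0.000 S between n3,n4
  Y(R10) = 0.2433 S between n2,n3
  V1: constraint V(n1)−V(n4) = 2.76
Assemble and solve the 7×7 MNA system:
  V(n1)=2.760  V(n2)=0.4602  V(n3)=0.4602  V(n4)=0.000
  i(L1)=0.001370  i(L2)=-0.5990  i(V1)=0.1637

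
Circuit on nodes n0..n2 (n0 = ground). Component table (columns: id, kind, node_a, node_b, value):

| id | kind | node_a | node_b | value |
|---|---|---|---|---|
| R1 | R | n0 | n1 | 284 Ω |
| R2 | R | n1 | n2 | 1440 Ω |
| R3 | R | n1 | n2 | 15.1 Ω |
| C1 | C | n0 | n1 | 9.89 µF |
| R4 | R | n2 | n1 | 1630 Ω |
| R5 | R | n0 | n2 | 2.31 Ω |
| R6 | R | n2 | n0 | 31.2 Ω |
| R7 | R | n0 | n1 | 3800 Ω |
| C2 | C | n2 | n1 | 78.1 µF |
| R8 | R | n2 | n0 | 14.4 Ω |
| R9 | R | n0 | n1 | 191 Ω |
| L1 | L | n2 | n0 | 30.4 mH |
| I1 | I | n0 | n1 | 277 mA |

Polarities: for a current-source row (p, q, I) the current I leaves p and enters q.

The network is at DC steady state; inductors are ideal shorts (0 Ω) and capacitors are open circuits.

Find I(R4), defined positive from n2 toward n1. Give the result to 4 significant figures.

-0.002220 A

MNA unknowns: 2 node voltages V₁..V_2 plus 1 source current (L1)
R1: Y=0.003521 on G[0,1]
R2: Y=0.0006944 on G[1,2]
R3: Y=0.06623 on G[1,2]
C1: Y=0.000 on G[0,1]
R4: Y=0.0006135 on G[2,1]
R5: Y=0.4329 on G[0,2]
R6: Y=0.03205 on G[2,0]
R7: Y=0.0002632 on G[0,1]
C2: Y=0.000 on G[2,1]
R8: Y=0.06944 on G[2,0]
R9: Y=0.005236 on G[0,1]
L1: row V2−V0=0, i_L1 at 2,0
I1: z[0]−=0.277, z[1]+=0.277
solve → V1=3.618, V2=0.000
aux → i_L1=0.2444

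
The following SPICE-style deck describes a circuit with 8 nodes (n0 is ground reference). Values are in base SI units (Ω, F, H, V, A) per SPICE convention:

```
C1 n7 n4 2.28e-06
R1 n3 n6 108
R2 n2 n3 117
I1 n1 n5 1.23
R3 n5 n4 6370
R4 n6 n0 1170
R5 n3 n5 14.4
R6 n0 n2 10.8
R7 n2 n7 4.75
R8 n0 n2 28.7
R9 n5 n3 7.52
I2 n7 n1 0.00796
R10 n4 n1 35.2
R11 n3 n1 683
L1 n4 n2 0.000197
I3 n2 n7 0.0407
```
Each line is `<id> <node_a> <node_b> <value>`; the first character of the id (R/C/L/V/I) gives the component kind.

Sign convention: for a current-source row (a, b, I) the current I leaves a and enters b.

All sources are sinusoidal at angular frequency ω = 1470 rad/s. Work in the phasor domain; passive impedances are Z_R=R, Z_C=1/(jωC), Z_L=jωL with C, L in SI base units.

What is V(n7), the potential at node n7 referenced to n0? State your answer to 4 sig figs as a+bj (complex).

Apply KCL at each of the 7 non-ground nodes and solve the resulting linear system.
Node n1: branches {I1, I2, R10, R11} → V_1 = -36.29-0.2759j
Node n2: branches {R2, R6, R7, R8, L1, I3} → V_2 = -0.6562+0.0002507j
Node n3: branches {R1, R2, R5, R9, R11} → V_3 = 106.9-0.04083j
Node n4: branches {C1, R3, R10, L1} → V_4 = -0.6564-0.2881j
Node n5: branches {I1, R3, R5, R9} → V_5 = 112.9-0.04102j
Node n6: branches {R1, R4} → V_6 = 97.83-0.03738j
Node n7: branches {C1, R7, I2, I3} → V_7 = -0.4961-0.002302j

-0.4961-0.002302j V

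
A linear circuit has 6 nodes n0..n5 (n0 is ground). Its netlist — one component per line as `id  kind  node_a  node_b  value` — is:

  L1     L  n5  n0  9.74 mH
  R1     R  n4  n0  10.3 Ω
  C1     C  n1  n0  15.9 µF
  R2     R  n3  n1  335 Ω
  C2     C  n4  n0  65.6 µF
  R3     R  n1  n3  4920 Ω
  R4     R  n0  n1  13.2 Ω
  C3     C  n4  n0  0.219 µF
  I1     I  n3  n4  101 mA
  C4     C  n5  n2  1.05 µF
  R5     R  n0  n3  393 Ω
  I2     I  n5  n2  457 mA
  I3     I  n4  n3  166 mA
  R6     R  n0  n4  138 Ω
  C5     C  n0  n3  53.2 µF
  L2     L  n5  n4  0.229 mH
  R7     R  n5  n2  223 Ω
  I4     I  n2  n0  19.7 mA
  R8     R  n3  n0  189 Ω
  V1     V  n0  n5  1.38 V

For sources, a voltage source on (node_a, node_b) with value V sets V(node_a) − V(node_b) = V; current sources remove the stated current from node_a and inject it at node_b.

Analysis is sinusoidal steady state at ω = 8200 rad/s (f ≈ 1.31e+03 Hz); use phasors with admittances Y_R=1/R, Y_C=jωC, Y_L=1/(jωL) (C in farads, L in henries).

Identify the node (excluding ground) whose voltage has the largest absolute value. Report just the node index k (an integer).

MNA unknowns: 5 node voltages V₁..V_5 plus 1 source current (V1)
L1: Y=0.000-0.01252j on G[5,0]
R1: Y=0.09709+0.000j on G[4,0]
C1: Y=0.000+0.1304j on G[1,0]
R2: Y=0.002985+0.000j on G[3,1]
C2: Y=0.000+0.5379j on G[4,0]
R3: Y=0.0002033+0.000j on G[1,3]
R4: Y=0.07576+0.000j on G[0,1]
C3: Y=0.000+0.001796j on G[4,0]
I1: z[3]−=0.101, z[4]+=0.101
C4: Y=0.000+0.008610j on G[5,2]
R5: Y=0.002545+0.000j on G[0,3]
I2: z[5]−=0.457, z[2]+=0.457
I3: z[4]−=0.166, z[3]+=0.166
R6: Y=0.007246+0.000j on G[0,4]
C5: Y=0.000+0.4362j on G[0,3]
L2: Y=0.000-0.5325j on G[5,4]
R7: Y=0.004484+0.000j on G[5,2]
I4: z[2]−=0.0197, z[0]+=0.0197
R8: Y=0.005291+0.000j on G[3,0]
V1: row V0−V5=1.38, i_V1 at 0,5
solve → V1=-0.002623-0.001680j, V2=19.43-39.95j, V3=0.003750-0.1489j, V4=-0.1378+7.053j, V5=-1.380+0.000j
aux → i_V1=-3.736+0.6788j

2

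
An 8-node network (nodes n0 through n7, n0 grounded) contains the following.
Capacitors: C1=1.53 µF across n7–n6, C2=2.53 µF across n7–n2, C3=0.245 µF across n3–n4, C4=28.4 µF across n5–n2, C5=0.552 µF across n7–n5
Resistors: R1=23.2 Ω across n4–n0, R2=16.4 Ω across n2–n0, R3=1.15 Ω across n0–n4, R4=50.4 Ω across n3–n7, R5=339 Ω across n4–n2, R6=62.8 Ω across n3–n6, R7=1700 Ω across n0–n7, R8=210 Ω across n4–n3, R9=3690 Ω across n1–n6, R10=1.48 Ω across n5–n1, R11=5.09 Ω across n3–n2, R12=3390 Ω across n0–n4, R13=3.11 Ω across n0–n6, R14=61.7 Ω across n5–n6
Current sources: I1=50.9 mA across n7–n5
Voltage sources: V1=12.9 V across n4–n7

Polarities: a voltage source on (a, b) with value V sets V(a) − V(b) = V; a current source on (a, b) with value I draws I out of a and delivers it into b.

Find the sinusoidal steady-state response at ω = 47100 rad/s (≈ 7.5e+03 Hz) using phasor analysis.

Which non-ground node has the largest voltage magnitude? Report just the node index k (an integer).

7

Apply KCL at each of the 7 non-ground nodes and solve the resulting linear system.
Node n1: branches {R9, R10} → V_1 = -8.429-3.992j
Node n2: branches {R2, C2, R5, C4, R11} → V_2 = -8.385-3.968j
Node n3: branches {R4, R6, C3, R8, R11} → V_3 = -8.213-2.883j
Node n4: branches {R1, R3, R5, C3, R8, R12, V1} → V_4 = 1.089+1.116j
Node n5: branches {I1, C4, R10, C5, R14} → V_5 = -8.432-3.992j
Node n6: branches {C1, R6, R9, R13, R14} → V_6 = -1.482-2.419j
Node n7: branches {C1, I1, R4, C2, R7, C5, V1} → V_7 = -11.81+1.116j
Source currents: i(V1)=-1.021-1.160j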